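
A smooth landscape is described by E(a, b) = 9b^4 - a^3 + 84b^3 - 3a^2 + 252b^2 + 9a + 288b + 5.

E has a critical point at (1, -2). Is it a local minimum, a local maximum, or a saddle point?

local maximum

The mixed partial ∂²E/∂a∂b is 0, so the Hessian at any point is diag(E_aa, E_bb) = diag(-6(a + 1), 36(3b^2 + 14b + 14)).
At (1, -2): H = diag(-12, -72).
Both eigenvalues are negative, so H is negative definite: a local maximum.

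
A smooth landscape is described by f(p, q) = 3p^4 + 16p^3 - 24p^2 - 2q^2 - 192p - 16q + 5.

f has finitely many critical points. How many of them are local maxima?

f separates as a function of p plus a function of q, so ∇f=0 decouples.
∂f/∂p = 12(p - 2)(p + 2)(p + 4) = 0 at p ∈ {-4, -2, 2}; ∂f/∂q = -4(q + 4) = 0 at q ∈ {-4}.
The Hessian is diagonal: diag(f_pp, f_qq). Second derivatives: f_pp(-4)=144, f_pp(-2)=-96, f_pp(2)=288; f_qq(-4)=-4.
Local maxima occur where both diagonal entries negative: (-2, -4). Count: 1.

1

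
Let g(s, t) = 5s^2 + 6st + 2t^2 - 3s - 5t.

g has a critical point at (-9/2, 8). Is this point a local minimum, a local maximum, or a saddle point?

The Hessian of g is constant: H = [[10, 6], [6, 4]].
det(H) = 10·4 − 6² = 4.
det(H) > 0 and tr(H) = 14 > 0, so H is positive definite and the point is a local minimum.

local minimum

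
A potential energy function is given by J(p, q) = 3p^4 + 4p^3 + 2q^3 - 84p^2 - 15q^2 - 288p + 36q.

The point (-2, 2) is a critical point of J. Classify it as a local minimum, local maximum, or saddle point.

local maximum

The mixed partial ∂²J/∂p∂q is 0, so the Hessian at any point is diag(J_pp, J_qq) = diag(12(3p^2 + 2p - 14), 6(2q - 5)).
At (-2, 2): H = diag(-72, -6).
Both eigenvalues are negative, so H is negative definite: a local maximum.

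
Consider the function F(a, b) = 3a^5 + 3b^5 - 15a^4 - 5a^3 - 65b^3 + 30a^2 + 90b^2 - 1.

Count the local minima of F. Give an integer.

F separates as a function of a plus a function of b, so ∇F=0 decouples.
∂F/∂a = 15a(a - 4)(a - 1)(a + 1) = 0 at a ∈ {-1, 0, 1, 4}; ∂F/∂b = 15b(b - 3)(b - 1)(b + 4) = 0 at b ∈ {-4, 0, 1, 3}.
The Hessian is diagonal: diag(F_aa, F_bb). Second derivatives: F_aa(-1)=-150, F_aa(0)=60, F_aa(1)=-90, F_aa(4)=900; F_bb(-4)=-2100, F_bb(0)=180, F_bb(1)=-150, F_bb(3)=630.
Local minima occur where both diagonal entries positive: (0, 0), (0, 3), (4, 0), (4, 3). Count: 4.

4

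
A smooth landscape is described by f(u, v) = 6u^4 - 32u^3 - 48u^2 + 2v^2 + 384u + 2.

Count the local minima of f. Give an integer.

2

f separates as a function of u plus a function of v, so ∇f=0 decouples.
∂f/∂u = 24(u - 4)(u - 2)(u + 2) = 0 at u ∈ {-2, 2, 4}; ∂f/∂v = 4v = 0 at v ∈ {0}.
The Hessian is diagonal: diag(f_uu, f_vv). Second derivatives: f_uu(-2)=576, f_uu(2)=-192, f_uu(4)=288; f_vv(0)=4.
Local minima occur where both diagonal entries positive: (-2, 0), (4, 0). Count: 2.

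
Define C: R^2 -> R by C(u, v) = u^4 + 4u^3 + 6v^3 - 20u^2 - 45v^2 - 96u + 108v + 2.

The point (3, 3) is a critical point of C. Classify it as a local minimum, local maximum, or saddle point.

local minimum

The mixed partial ∂²C/∂u∂v is 0, so the Hessian at any point is diag(C_uu, C_vv) = diag(4(3u^2 + 6u - 10), 18(2v - 5)).
At (3, 3): H = diag(140, 18).
Both eigenvalues are positive, so H is positive definite: a local minimum.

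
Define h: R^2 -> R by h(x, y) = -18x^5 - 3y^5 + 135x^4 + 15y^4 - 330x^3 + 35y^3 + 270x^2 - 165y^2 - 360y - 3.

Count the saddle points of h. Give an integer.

8

h separates as a function of x plus a function of y, so ∇h=0 decouples.
∂h/∂x = -90x(x - 3)(x - 2)(x - 1) = 0 at x ∈ {0, 1, 2, 3}; ∂h/∂y = -15(y - 4)(y - 3)(y + 1)(y + 2) = 0 at y ∈ {-2, -1, 3, 4}.
The Hessian is diagonal: diag(h_xx, h_yy). Second derivatives: h_xx(0)=540, h_xx(1)=-180, h_xx(2)=180, h_xx(3)=-540; h_yy(-2)=450, h_yy(-1)=-300, h_yy(3)=300, h_yy(4)=-450.
Saddle points occur where the two diagonal entries have opposite signs: (0, -1), (0, 4), (1, -2), (1, 3), (2, -1), (2, 4), (3, -2), (3, 3). Count: 8.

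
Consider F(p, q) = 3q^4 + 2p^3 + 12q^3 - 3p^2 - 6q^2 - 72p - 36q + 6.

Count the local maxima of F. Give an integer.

F separates as a function of p plus a function of q, so ∇F=0 decouples.
∂F/∂p = 6(p - 4)(p + 3) = 0 at p ∈ {-3, 4}; ∂F/∂q = 12(q - 1)(q + 1)(q + 3) = 0 at q ∈ {-3, -1, 1}.
The Hessian is diagonal: diag(F_pp, F_qq). Second derivatives: F_pp(-3)=-42, F_pp(4)=42; F_qq(-3)=96, F_qq(-1)=-48, F_qq(1)=96.
Local maxima occur where both diagonal entries negative: (-3, -1). Count: 1.

1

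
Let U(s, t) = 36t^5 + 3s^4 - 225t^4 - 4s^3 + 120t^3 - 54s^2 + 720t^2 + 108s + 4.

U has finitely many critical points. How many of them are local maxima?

2

U separates as a function of s plus a function of t, so ∇U=0 decouples.
∂U/∂s = 12(s - 3)(s - 1)(s + 3) = 0 at s ∈ {-3, 1, 3}; ∂U/∂t = 180t(t - 4)(t - 2)(t + 1) = 0 at t ∈ {-1, 0, 2, 4}.
The Hessian is diagonal: diag(U_ss, U_tt). Second derivatives: U_ss(-3)=288, U_ss(1)=-96, U_ss(3)=144; U_tt(-1)=-2700, U_tt(0)=1440, U_tt(2)=-2160, U_tt(4)=7200.
Local maxima occur where both diagonal entries negative: (1, -1), (1, 2). Count: 2.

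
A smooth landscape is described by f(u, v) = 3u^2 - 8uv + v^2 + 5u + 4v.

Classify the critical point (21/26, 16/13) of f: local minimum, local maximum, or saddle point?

The Hessian of f is constant: H = [[6, -8], [-8, 2]].
det(H) = 6·2 − (-8)² = -52.
Since det(H) < 0, H is indefinite and the critical point is a saddle point.

saddle point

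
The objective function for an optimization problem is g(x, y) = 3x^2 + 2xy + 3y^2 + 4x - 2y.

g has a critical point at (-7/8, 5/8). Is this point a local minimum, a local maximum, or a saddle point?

The Hessian of g is constant: H = [[6, 2], [2, 6]].
det(H) = 6·6 − 2² = 32.
det(H) > 0 and tr(H) = 12 > 0, so H is positive definite and the point is a local minimum.

local minimum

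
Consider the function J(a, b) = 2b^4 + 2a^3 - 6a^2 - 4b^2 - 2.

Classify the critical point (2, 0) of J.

The mixed partial ∂²J/∂a∂b is 0, so the Hessian at any point is diag(J_aa, J_bb) = diag(12(a - 1), 8(3b^2 - 1)).
At (2, 0): H = diag(12, -8).
The eigenvalues have opposite signs, so H is indefinite: a saddle point.

saddle point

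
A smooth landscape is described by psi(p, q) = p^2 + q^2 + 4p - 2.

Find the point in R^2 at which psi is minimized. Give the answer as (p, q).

(-2, 0)

psi(p,q) separates as A(p) + B(q) − 2, so its minimum is min A + min B − 2.
A'(p) = 2p + 4 vanishes at p ∈ {-2}; B'(q) = 2q vanishes at q ∈ {0}.
Local minima of A (where A''>0): A(-2)=-4. Local minima of B: B(0)=0.
So the global minimum of psi is A(-2) + B(0) − 2 = -4 + 0 − 2 = -6, attained at (-2, 0).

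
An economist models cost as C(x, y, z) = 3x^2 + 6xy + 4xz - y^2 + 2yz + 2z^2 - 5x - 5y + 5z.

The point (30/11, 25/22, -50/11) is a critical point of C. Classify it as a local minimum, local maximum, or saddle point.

The Hessian is constant: H = [[6, 6, 4], [6, -2, 2], [4, 2, 4]].
Leading principal minors: Δ₁ = 6, Δ₂ = -48, Δ₃ = -88.
The minors fit neither the all-positive nor the alternating-sign pattern, so H is indefinite: a saddle point.

saddle point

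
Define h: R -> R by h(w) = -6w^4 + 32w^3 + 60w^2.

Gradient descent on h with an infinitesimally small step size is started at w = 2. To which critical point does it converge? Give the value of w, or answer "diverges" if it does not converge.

h'(w) = -24w(w - 5)(w + 1), so h'(2) = 432.
Gradient descent moves in the -h' direction, i.e. w is decreasing.
The nearest critical point in that direction is w = 0, where h'' = 120 > 0 (a local minimum). The iterate converges there.

0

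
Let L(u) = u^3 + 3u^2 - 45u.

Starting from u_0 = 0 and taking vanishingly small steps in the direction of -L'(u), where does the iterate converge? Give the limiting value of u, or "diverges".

L'(u) = 3(u - 3)(u + 5), so L'(0) = -45.
Gradient descent moves in the -L' direction, i.e. u is increasing.
The nearest critical point in that direction is u = 3, where L'' = 24 > 0 (a local minimum). The iterate converges there.

3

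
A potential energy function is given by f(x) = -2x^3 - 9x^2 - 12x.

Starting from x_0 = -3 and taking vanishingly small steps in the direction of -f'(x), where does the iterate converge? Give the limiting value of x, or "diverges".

f'(x) = -6(x + 1)(x + 2), so f'(-3) = -12.
Gradient descent moves in the -f' direction, i.e. x is increasing.
The nearest critical point in that direction is x = -2, where f'' = 6 > 0 (a local minimum). The iterate converges there.

-2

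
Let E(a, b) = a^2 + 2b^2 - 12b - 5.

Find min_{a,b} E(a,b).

-23

E(a,b) separates as P(a) + Q(b) − 5, so its minimum is min P + min Q − 5.
P'(a) = 2a vanishes at a ∈ {0}; Q'(b) = 4b - 12 vanishes at b ∈ {3}.
Local minima of P (where P''>0): P(0)=0. Local minima of Q: Q(3)=-18.
So the global minimum of E is P(0) + Q(3) − 5 = 0 − 18 − 5 = -23, attained at (0, 3).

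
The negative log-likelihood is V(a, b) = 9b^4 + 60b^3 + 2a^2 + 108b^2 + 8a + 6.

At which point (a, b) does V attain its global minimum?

V(a,b) separates as P(a) + Q(b) + 6, so its minimum is min P + min Q + 6.
P'(a) = 4a + 8 vanishes at a ∈ {-2}; Q'(b) = 36b(b + 2)(b + 3) vanishes at b ∈ {-3, -2, 0}.
Local minima of P (where P''>0): P(-2)=-8. Local minima of Q: Q(-3)=81, Q(0)=0.
So the global minimum of V is P(-2) + Q(0) + 6 = -8 + 0 + 6 = -2, attained at (-2, 0).

(-2, 0)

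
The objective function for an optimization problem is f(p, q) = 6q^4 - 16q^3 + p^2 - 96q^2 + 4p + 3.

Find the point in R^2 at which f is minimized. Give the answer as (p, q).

f(p,q) separates as A(p) + B(q) + 3, so its minimum is min A + min B + 3.
A'(p) = 2p + 4 vanishes at p ∈ {-2}; B'(q) = 24q(q - 4)(q + 2) vanishes at q ∈ {-2, 0, 4}.
Local minima of A (where A''>0): A(-2)=-4. Local minima of B: B(-2)=-160, B(4)=-1024.
So the global minimum of f is A(-2) + B(4) + 3 = -4 − 1024 + 3 = -1025, attained at (-2, 4).

(-2, 4)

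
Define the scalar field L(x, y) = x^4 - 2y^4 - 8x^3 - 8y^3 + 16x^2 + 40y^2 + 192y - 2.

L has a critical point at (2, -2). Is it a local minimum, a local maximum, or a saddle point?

The mixed partial ∂²L/∂x∂y is 0, so the Hessian at any point is diag(L_xx, L_yy) = diag(4(3x^2 - 12x + 8), 8(-3y^2 - 6y + 10)).
At (2, -2): H = diag(-16, 80).
The eigenvalues have opposite signs, so H is indefinite: a saddle point.

saddle point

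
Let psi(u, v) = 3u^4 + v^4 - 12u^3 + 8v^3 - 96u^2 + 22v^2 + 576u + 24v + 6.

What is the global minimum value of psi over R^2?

psi(u,v) separates as P(u) + Q(v) + 6, so its minimum is min P + min Q + 6.
P'(u) = 12(u - 4)(u - 3)(u + 4) vanishes at u ∈ {-4, 3, 4}; Q'(v) = 4(v + 1)(v + 2)(v + 3) vanishes at v ∈ {-3, -2, -1}.
Local minima of P (where P''>0): P(-4)=-2304, P(4)=768. Local minima of Q: Q(-3)=-9, Q(-1)=-9.
So the global minimum of psi is P(-4) + Q(-3) + 6 = -2304 − 9 + 6 = -2307, attained at (-4, -3).

-2307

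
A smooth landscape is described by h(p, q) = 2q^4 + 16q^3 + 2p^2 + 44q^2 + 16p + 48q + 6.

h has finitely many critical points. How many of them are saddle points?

h separates as a function of p plus a function of q, so ∇h=0 decouples.
∂h/∂p = 4(p + 4) = 0 at p ∈ {-4}; ∂h/∂q = 8(q + 1)(q + 2)(q + 3) = 0 at q ∈ {-3, -2, -1}.
The Hessian is diagonal: diag(h_pp, h_qq). Second derivatives: h_pp(-4)=4; h_qq(-3)=16, h_qq(-2)=-8, h_qq(-1)=16.
Saddle points occur where the two diagonal entries have opposite signs: (-4, -2). Count: 1.

1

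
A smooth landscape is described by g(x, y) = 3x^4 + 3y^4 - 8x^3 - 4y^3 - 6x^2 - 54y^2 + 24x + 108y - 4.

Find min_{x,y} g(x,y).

g(x,y) separates as P(x) + Q(y) − 4, so its minimum is min P + min Q − 4.
P'(x) = 12(x - 2)(x - 1)(x + 1) vanishes at x ∈ {-1, 1, 2}; Q'(y) = 12(y - 3)(y - 1)(y + 3) vanishes at y ∈ {-3, 1, 3}.
Local minima of P (where P''>0): P(-1)=-19, P(2)=8. Local minima of Q: Q(-3)=-459, Q(3)=-27.
So the global minimum of g is P(-1) + Q(-3) − 4 = -19 − 459 − 4 = -482, attained at (-1, -3).

-482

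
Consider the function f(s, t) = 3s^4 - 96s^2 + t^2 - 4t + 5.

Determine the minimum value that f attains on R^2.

f(s,t) separates as P(s) + Q(t) + 5, so its minimum is min P + min Q + 5.
P'(s) = 12s(s - 4)(s + 4) vanishes at s ∈ {-4, 0, 4}; Q'(t) = 2(t - 2) vanishes at t ∈ {2}.
Local minima of P (where P''>0): P(-4)=-768, P(4)=-768. Local minima of Q: Q(2)=-4.
So the global minimum of f is P(-4) + Q(2) + 5 = -768 − 4 + 5 = -767, attained at (-4, 2).

-767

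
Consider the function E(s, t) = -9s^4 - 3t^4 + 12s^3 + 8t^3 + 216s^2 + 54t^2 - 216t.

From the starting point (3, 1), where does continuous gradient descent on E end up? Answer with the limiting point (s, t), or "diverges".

E is separable, so gradient descent decouples: s follows -∂E/∂s, t follows -∂E/∂t.
∂E/∂s = -36s(s - 4)(s + 3); at s=3 this is 648, so s decreases.
∂E/∂t = -12(t - 3)(t - 2)(t + 3); at t=1 this is -96, so t increases.
s converges to its nearest critical value 0 (a local min of the s-part); t converges to 2. The iterate converges to (0, 2).

(0, 2)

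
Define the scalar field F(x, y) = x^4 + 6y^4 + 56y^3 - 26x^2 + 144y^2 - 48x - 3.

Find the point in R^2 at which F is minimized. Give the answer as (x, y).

F(x,y) separates as P(x) + Q(y) − 3, so its minimum is min P + min Q − 3.
P'(x) = 4(x - 4)(x + 1)(x + 3) vanishes at x ∈ {-3, -1, 4}; Q'(y) = 24y(y + 3)(y + 4) vanishes at y ∈ {-4, -3, 0}.
Local minima of P (where P''>0): P(-3)=-9, P(4)=-352. Local minima of Q: Q(-4)=256, Q(0)=0.
So the global minimum of F is P(4) + Q(0) − 3 = -352 + 0 − 3 = -355, attained at (4, 0).

(4, 0)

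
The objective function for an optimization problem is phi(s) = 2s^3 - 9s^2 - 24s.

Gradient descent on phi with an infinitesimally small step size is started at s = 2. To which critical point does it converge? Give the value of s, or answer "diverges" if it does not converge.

4

phi'(s) = 6(s - 4)(s + 1), so phi'(2) = -36.
Gradient descent moves in the -phi' direction, i.e. s is increasing.
The nearest critical point in that direction is s = 4, where phi'' = 30 > 0 (a local minimum). The iterate converges there.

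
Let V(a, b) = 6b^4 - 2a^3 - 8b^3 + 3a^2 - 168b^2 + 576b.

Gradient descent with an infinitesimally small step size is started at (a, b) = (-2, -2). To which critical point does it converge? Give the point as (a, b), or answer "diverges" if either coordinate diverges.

V is separable, so gradient descent decouples: a follows -∂V/∂a, b follows -∂V/∂b.
∂V/∂a = -6a(a - 1); at a=-2 this is -36, so a increases.
∂V/∂b = 24(b - 3)(b - 2)(b + 4); at b=-2 this is 960, so b decreases.
a converges to its nearest critical value 0 (a local min of the a-part); b converges to -4. The iterate converges to (0, -4).

(0, -4)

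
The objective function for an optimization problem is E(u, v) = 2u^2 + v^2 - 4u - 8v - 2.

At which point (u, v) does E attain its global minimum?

(1, 4)

E(u,v) separates as P(u) + Q(v) − 2, so its minimum is min P + min Q − 2.
P'(u) = 4u - 4 vanishes at u ∈ {1}; Q'(v) = 2v - 8 vanishes at v ∈ {4}.
Local minima of P (where P''>0): P(1)=-2. Local minima of Q: Q(4)=-16.
So the global minimum of E is P(1) + Q(4) − 2 = -2 − 16 − 2 = -20, attained at (1, 4).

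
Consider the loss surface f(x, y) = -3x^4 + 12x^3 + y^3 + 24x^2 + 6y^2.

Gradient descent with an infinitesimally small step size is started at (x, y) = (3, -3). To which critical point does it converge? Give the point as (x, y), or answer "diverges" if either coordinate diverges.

(0, 0)

f is separable, so gradient descent decouples: x follows -∂f/∂x, y follows -∂f/∂y.
∂f/∂x = -12x(x - 4)(x + 1); at x=3 this is 144, so x decreases.
∂f/∂y = 3y(y + 4); at y=-3 this is -9, so y increases.
x converges to its nearest critical value 0 (a local min of the x-part); y converges to 0. The iterate converges to (0, 0).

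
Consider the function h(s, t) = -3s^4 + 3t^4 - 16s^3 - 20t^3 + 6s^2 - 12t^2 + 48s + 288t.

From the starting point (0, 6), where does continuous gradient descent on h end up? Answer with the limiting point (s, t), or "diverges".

(-1, 4)

h is separable, so gradient descent decouples: s follows -∂h/∂s, t follows -∂h/∂t.
∂h/∂s = -12(s - 1)(s + 1)(s + 4); at s=0 this is 48, so s decreases.
∂h/∂t = 12(t - 4)(t - 3)(t + 2); at t=6 this is 576, so t decreases.
s converges to its nearest critical value -1 (a local min of the s-part); t converges to 4. The iterate converges to (-1, 4).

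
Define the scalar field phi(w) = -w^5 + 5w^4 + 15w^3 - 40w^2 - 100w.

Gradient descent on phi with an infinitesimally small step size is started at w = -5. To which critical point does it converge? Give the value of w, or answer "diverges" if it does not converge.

-2

phi'(w) = -5(w - 5)(w - 2)(w + 1)(w + 2), so phi'(-5) = -4200.
Gradient descent moves in the -phi' direction, i.e. w is increasing.
The nearest critical point in that direction is w = -2, where phi'' = 140 > 0 (a local minimum). The iterate converges there.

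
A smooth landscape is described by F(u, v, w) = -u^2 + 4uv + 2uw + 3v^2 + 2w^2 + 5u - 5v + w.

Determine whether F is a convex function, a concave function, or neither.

neither

F is quadratic, so its Hessian is the constant matrix H = [[-2, 4, 2], [4, 6, 0], [2, 0, 4]].
Leading principal minors: -2, -28, -136.
Neither pattern holds ⇒ H is indefinite ⇒ neither convex nor concave.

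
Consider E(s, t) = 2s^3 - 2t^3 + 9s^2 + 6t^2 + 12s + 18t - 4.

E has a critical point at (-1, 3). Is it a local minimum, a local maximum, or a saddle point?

saddle point

The mixed partial ∂²E/∂s∂t is 0, so the Hessian at any point is diag(E_ss, E_tt) = diag(6(2s + 3), 12(-t + 1)).
At (-1, 3): H = diag(6, -24).
The eigenvalues have opposite signs, so H is indefinite: a saddle point.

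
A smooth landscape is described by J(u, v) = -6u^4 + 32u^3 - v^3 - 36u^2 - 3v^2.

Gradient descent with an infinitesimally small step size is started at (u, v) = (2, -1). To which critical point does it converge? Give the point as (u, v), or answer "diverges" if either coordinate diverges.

(1, -2)

J is separable, so gradient descent decouples: u follows -∂J/∂u, v follows -∂J/∂v.
∂J/∂u = -24u(u - 3)(u - 1); at u=2 this is 48, so u decreases.
∂J/∂v = -3v(v + 2); at v=-1 this is 3, so v decreases.
u converges to its nearest critical value 1 (a local min of the u-part); v converges to -2. The iterate converges to (1, -2).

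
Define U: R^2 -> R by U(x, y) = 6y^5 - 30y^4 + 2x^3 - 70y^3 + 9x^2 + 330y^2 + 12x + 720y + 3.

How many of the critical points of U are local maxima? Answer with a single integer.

U separates as a function of x plus a function of y, so ∇U=0 decouples.
∂U/∂x = 6(x + 1)(x + 2) = 0 at x ∈ {-2, -1}; ∂U/∂y = 30(y - 4)(y - 3)(y + 1)(y + 2) = 0 at y ∈ {-2, -1, 3, 4}.
The Hessian is diagonal: diag(U_xx, U_yy). Second derivatives: U_xx(-2)=-6, U_xx(-1)=6; U_yy(-2)=-900, U_yy(-1)=600, U_yy(3)=-600, U_yy(4)=900.
Local maxima occur where both diagonal entries negative: (-2, -2), (-2, 3). Count: 2.

2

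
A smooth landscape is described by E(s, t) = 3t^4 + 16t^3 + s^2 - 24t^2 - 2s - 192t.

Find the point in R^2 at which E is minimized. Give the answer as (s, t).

E(s,t) separates as P(s) + Q(t), so its minimum is min P + min Q.
P'(s) = 2s - 2 vanishes at s ∈ {1}; Q'(t) = 12(t - 2)(t + 2)(t + 4) vanishes at t ∈ {-4, -2, 2}.
Local minima of P (where P''>0): P(1)=-1. Local minima of Q: Q(-4)=128, Q(2)=-304.
So the global minimum of E is P(1) + Q(2) = -1 − 304 = -305, attained at (1, 2).

(1, 2)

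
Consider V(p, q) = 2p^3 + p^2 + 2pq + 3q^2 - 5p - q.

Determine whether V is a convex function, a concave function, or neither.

neither

The term 2p^3 is cubic, so the Hessian is not constant.
∂²V/∂p² = 12p + 2, which takes both signs as p varies (negative for sufficiently negative p). A diagonal entry of the Hessian changing sign means the Hessian is neither positive- nor negative-semidefinite on all of R^2.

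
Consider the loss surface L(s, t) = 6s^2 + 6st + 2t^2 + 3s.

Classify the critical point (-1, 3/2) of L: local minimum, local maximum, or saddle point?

local minimum

The Hessian of L is constant: H = [[12, 6], [6, 4]].
det(H) = 12·4 − 6² = 12.
det(H) > 0 and tr(H) = 16 > 0, so H is positive definite and the point is a local minimum.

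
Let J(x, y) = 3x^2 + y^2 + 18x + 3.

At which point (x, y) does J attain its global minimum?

(-3, 0)

J(x,y) separates as P(x) + Q(y) + 3, so its minimum is min P + min Q + 3.
P'(x) = 6x + 18 vanishes at x ∈ {-3}; Q'(y) = 2y vanishes at y ∈ {0}.
Local minima of P (where P''>0): P(-3)=-27. Local minima of Q: Q(0)=0.
So the global minimum of J is P(-3) + Q(0) + 3 = -27 + 0 + 3 = -24, attained at (-3, 0).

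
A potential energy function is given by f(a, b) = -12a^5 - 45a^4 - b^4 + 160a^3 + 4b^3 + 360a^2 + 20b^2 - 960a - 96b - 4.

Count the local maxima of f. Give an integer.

f separates as a function of a plus a function of b, so ∇f=0 decouples.
∂f/∂a = -60(a - 2)(a - 1)(a + 2)(a + 4) = 0 at a ∈ {-4, -2, 1, 2}; ∂f/∂b = -4(b - 4)(b - 2)(b + 3) = 0 at b ∈ {-3, 2, 4}.
The Hessian is diagonal: diag(f_aa, f_bb). Second derivatives: f_aa(-4)=3600, f_aa(-2)=-1440, f_aa(1)=900, f_aa(2)=-1440; f_bb(-3)=-140, f_bb(2)=40, f_bb(4)=-56.
Local maxima occur where both diagonal entries negative: (-2, -3), (-2, 4), (2, -3), (2, 4). Count: 4.

4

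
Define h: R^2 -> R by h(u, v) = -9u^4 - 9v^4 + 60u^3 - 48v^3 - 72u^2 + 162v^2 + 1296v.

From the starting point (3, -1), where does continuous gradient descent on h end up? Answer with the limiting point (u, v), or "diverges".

h is separable, so gradient descent decouples: u follows -∂h/∂u, v follows -∂h/∂v.
∂h/∂u = -36u(u - 4)(u - 1); at u=3 this is 216, so u decreases.
∂h/∂v = -36(v - 3)(v + 3)(v + 4); at v=-1 this is 864, so v decreases.
u converges to its nearest critical value 1 (a local min of the u-part); v converges to -3. The iterate converges to (1, -3).

(1, -3)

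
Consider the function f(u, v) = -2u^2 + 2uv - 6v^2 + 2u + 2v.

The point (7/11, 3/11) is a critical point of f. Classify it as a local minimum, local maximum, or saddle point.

The Hessian of f is constant: H = [[-4, 2], [2, -12]].
det(H) = (-4)·(-12) − 2² = 44.
det(H) > 0 and tr(H) = -16 < 0, so H is negative definite and the point is a local maximum.

local maximum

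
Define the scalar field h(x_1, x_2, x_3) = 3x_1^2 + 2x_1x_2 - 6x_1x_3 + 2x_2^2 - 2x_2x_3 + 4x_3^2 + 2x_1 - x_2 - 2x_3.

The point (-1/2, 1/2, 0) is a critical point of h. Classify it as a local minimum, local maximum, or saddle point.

The Hessian is constant: H = [[6, 2, -6], [2, 4, -2], [-6, -2, 8]].
Leading principal minors: Δ₁ = 6, Δ₂ = 20, Δ₃ = 40.
All leading minors are positive, so H is positive definite: a local minimum.

local minimum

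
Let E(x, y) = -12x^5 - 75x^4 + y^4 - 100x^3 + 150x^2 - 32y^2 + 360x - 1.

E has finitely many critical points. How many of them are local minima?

E separates as a function of x plus a function of y, so ∇E=0 decouples.
∂E/∂x = -60(x - 1)(x + 1)(x + 2)(x + 3) = 0 at x ∈ {-3, -2, -1, 1}; ∂E/∂y = 4y(y - 4)(y + 4) = 0 at y ∈ {-4, 0, 4}.
The Hessian is diagonal: diag(E_xx, E_yy). Second derivatives: E_xx(-3)=480, E_xx(-2)=-180, E_xx(-1)=240, E_xx(1)=-1440; E_yy(-4)=128, E_yy(0)=-64, E_yy(4)=128.
Local minima occur where both diagonal entries positive: (-3, -4), (-3, 4), (-1, -4), (-1, 4). Count: 4.

4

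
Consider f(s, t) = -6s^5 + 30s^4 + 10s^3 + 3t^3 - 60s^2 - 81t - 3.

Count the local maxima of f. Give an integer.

f separates as a function of s plus a function of t, so ∇f=0 decouples.
∂f/∂s = -30s(s - 4)(s - 1)(s + 1) = 0 at s ∈ {-1, 0, 1, 4}; ∂f/∂t = 9(t - 3)(t + 3) = 0 at t ∈ {-3, 3}.
The Hessian is diagonal: diag(f_ss, f_tt). Second derivatives: f_ss(-1)=300, f_ss(0)=-120, f_ss(1)=180, f_ss(4)=-1800; f_tt(-3)=-54, f_tt(3)=54.
Local maxima occur where both diagonal entries negative: (0, -3), (4, -3). Count: 2.

2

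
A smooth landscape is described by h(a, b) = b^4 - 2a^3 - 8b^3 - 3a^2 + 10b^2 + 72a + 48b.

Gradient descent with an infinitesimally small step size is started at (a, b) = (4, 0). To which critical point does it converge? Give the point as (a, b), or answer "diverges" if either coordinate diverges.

h is separable, so gradient descent decouples: a follows -∂h/∂a, b follows -∂h/∂b.
∂h/∂a = -6(a - 3)(a + 4); at a=4 this is -48, so a increases.
∂h/∂b = 4(b - 4)(b - 3)(b + 1); at b=0 this is 48, so b decreases.
The a-coordinate has no critical point in that direction and runs off to infinity.

diverges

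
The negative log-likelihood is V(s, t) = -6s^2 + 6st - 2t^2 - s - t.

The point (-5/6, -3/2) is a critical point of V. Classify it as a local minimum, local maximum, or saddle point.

local maximum

The Hessian of V is constant: H = [[-12, 6], [6, -4]].
det(H) = (-12)·(-4) − 6² = 12.
det(H) > 0 and tr(H) = -16 < 0, so H is negative definite and the point is a local maximum.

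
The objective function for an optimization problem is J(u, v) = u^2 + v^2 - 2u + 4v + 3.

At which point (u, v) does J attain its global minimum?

(1, -2)

J(u,v) separates as P(u) + Q(v) + 3, so its minimum is min P + min Q + 3.
P'(u) = 2u - 2 vanishes at u ∈ {1}; Q'(v) = 2v + 4 vanishes at v ∈ {-2}.
Local minima of P (where P''>0): P(1)=-1. Local minima of Q: Q(-2)=-4.
So the global minimum of J is P(1) + Q(-2) + 3 = -1 − 4 + 3 = -2, attained at (1, -2).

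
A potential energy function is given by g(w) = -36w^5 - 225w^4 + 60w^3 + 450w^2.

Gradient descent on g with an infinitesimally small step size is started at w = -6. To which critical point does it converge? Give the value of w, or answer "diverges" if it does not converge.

-5

g'(w) = -180w(w - 1)(w + 1)(w + 5), so g'(-6) = -37800.
Gradient descent moves in the -g' direction, i.e. w is increasing.
The nearest critical point in that direction is w = -5, where g'' = 21600 > 0 (a local minimum). The iterate converges there.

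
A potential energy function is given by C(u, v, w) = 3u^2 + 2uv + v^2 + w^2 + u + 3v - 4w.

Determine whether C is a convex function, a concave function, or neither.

convex

C is quadratic, so its Hessian is the constant matrix H = [[6, 2, 0], [2, 2, 0], [0, 0, 2]].
Leading principal minors: 6, 8, 16.
All positive ⇒ H ≻ 0 ⇒ convex.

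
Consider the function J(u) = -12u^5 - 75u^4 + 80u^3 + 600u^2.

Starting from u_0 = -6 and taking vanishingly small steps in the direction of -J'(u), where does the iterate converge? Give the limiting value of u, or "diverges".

-5

J'(u) = -60u(u - 2)(u + 2)(u + 5), so J'(-6) = -11520.
Gradient descent moves in the -J' direction, i.e. u is increasing.
The nearest critical point in that direction is u = -5, where J'' = 6300 > 0 (a local minimum). The iterate converges there.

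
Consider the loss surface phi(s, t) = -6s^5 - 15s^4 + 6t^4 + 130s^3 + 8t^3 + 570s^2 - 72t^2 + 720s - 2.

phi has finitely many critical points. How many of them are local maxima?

2

phi separates as a function of s plus a function of t, so ∇phi=0 decouples.
∂phi/∂s = -30(s - 4)(s + 1)(s + 2)(s + 3) = 0 at s ∈ {-3, -2, -1, 4}; ∂phi/∂t = 24t(t - 2)(t + 3) = 0 at t ∈ {-3, 0, 2}.
The Hessian is diagonal: diag(phi_ss, phi_tt). Second derivatives: phi_ss(-3)=420, phi_ss(-2)=-180, phi_ss(-1)=300, phi_ss(4)=-6300; phi_tt(-3)=360, phi_tt(0)=-144, phi_tt(2)=240.
Local maxima occur where both diagonal entries negative: (-2, 0), (4, 0). Count: 2.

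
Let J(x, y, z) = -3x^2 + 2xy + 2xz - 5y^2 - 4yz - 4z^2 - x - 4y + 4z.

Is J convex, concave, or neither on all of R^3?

J is quadratic, so its Hessian is the constant matrix H = [[-6, 2, 2], [2, -10, -4], [2, -4, -8]].
Leading principal minors: -6, 56, -344.
Signs alternate −, +, − ⇒ H ≺ 0 ⇒ concave.

concave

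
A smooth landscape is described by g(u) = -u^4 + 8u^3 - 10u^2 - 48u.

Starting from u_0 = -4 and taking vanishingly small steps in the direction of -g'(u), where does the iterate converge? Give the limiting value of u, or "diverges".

g'(u) = -4(u - 4)(u - 3)(u + 1), so g'(-4) = 672.
Gradient descent moves in the -g' direction, i.e. u is decreasing.
There is no critical point below u=-4, and g' keeps the same sign, so the iterate runs off to −∞.

diverges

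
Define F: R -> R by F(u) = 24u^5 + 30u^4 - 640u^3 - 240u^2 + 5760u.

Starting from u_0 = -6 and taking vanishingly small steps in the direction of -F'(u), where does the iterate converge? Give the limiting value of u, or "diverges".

F'(u) = 120(u - 3)(u - 2)(u + 2)(u + 4), so F'(-6) = 69120.
Gradient descent moves in the -F' direction, i.e. u is decreasing.
There is no critical point below u=-6, and F' keeps the same sign, so the iterate runs off to −∞.

diverges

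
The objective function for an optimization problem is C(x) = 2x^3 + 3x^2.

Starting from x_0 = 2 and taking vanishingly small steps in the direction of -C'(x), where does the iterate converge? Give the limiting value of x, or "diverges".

C'(x) = 6x(x + 1), so C'(2) = 36.
Gradient descent moves in the -C' direction, i.e. x is decreasing.
The nearest critical point in that direction is x = 0, where C'' = 6 > 0 (a local minimum). The iterate converges there.

0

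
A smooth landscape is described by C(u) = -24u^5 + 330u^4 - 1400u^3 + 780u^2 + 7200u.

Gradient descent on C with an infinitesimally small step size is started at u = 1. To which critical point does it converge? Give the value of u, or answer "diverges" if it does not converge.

-1

C'(u) = -120(u - 5)(u - 4)(u - 3)(u + 1), so C'(1) = 5760.
Gradient descent moves in the -C' direction, i.e. u is decreasing.
The nearest critical point in that direction is u = -1, where C'' = 14400 > 0 (a local minimum). The iterate converges there.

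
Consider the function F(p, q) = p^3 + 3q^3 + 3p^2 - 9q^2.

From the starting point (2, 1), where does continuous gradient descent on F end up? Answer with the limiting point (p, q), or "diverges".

F is separable, so gradient descent decouples: p follows -∂F/∂p, q follows -∂F/∂q.
∂F/∂p = 3p(p + 2); at p=2 this is 24, so p decreases.
∂F/∂q = 9q(q - 2); at q=1 this is -9, so q increases.
p converges to its nearest critical value 0 (a local min of the p-part); q converges to 2. The iterate converges to (0, 2).

(0, 2)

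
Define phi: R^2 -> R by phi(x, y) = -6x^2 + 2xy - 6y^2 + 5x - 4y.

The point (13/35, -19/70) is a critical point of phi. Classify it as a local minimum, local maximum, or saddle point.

The Hessian of phi is constant: H = [[-12, 2], [2, -12]].
det(H) = (-12)·(-12) − 2² = 140.
det(H) > 0 and tr(H) = -24 < 0, so H is negative definite and the point is a local maximum.

local maximum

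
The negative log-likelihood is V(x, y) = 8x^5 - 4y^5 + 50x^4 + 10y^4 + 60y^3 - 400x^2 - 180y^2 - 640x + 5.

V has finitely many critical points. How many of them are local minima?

4

V separates as a function of x plus a function of y, so ∇V=0 decouples.
∂V/∂x = 40(x - 2)(x + 1)(x + 2)(x + 4) = 0 at x ∈ {-4, -2, -1, 2}; ∂V/∂y = -20y(y - 3)(y - 2)(y + 3) = 0 at y ∈ {-3, 0, 2, 3}.
The Hessian is diagonal: diag(V_xx, V_yy). Second derivatives: V_xx(-4)=-1440, V_xx(-2)=320, V_xx(-1)=-360, V_xx(2)=2880; V_yy(-3)=1800, V_yy(0)=-360, V_yy(2)=200, V_yy(3)=-360.
Local minima occur where both diagonal entries positive: (-2, -3), (-2, 2), (2, -3), (2, 2). Count: 4.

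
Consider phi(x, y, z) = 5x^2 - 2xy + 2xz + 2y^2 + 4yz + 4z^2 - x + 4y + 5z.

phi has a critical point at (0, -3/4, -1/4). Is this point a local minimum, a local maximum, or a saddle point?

local minimum

The Hessian is constant: H = [[10, -2, 2], [-2, 4, 4], [2, 4, 8]].
Leading principal minors: Δ₁ = 10, Δ₂ = 36, Δ₃ = 80.
All leading minors are positive, so H is positive definite: a local minimum.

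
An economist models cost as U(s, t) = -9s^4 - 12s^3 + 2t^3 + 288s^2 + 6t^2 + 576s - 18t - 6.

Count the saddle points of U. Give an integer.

3

U separates as a function of s plus a function of t, so ∇U=0 decouples.
∂U/∂s = -36(s - 4)(s + 1)(s + 4) = 0 at s ∈ {-4, -1, 4}; ∂U/∂t = 6(t - 1)(t + 3) = 0 at t ∈ {-3, 1}.
The Hessian is diagonal: diag(U_ss, U_tt). Second derivatives: U_ss(-4)=-864, U_ss(-1)=540, U_ss(4)=-1440; U_tt(-3)=-24, U_tt(1)=24.
Saddle points occur where the two diagonal entries have opposite signs: (-4, 1), (-1, -3), (4, 1). Count: 3.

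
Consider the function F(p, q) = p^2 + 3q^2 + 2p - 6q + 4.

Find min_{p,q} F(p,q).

0

F(p,q) separates as A(p) + B(q) + 4, so its minimum is min A + min B + 4.
A'(p) = 2p + 2 vanishes at p ∈ {-1}; B'(q) = 6q - 6 vanishes at q ∈ {1}.
Local minima of A (where A''>0): A(-1)=-1. Local minima of B: B(1)=-3.
So the global minimum of F is A(-1) + B(1) + 4 = -1 − 3 + 4 = 0, attained at (-1, 1).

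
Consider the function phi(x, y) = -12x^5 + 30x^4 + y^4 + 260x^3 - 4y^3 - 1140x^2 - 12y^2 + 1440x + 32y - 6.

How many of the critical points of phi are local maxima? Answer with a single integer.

2

phi separates as a function of x plus a function of y, so ∇phi=0 decouples.
∂phi/∂x = -60(x - 3)(x - 2)(x - 1)(x + 4) = 0 at x ∈ {-4, 1, 2, 3}; ∂phi/∂y = 4(y - 4)(y - 1)(y + 2) = 0 at y ∈ {-2, 1, 4}.
The Hessian is diagonal: diag(phi_xx, phi_yy). Second derivatives: phi_xx(-4)=12600, phi_xx(1)=-600, phi_xx(2)=360, phi_xx(3)=-840; phi_yy(-2)=72, phi_yy(1)=-36, phi_yy(4)=72.
Local maxima occur where both diagonal entries negative: (1, 1), (3, 1). Count: 2.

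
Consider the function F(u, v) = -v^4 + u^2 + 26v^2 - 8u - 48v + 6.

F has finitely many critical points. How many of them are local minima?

1

F separates as a function of u plus a function of v, so ∇F=0 decouples.
∂F/∂u = 2(u - 4) = 0 at u ∈ {4}; ∂F/∂v = -4(v - 3)(v - 1)(v + 4) = 0 at v ∈ {-4, 1, 3}.
The Hessian is diagonal: diag(F_uu, F_vv). Second derivatives: F_uu(4)=2; F_vv(-4)=-140, F_vv(1)=40, F_vv(3)=-56.
Local minima occur where both diagonal entries positive: (4, 1). Count: 1.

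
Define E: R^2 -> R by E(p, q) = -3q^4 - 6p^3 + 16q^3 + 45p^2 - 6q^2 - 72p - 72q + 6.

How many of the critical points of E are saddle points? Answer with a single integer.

E separates as a function of p plus a function of q, so ∇E=0 decouples.
∂E/∂p = -18(p - 4)(p - 1) = 0 at p ∈ {1, 4}; ∂E/∂q = -12(q - 3)(q - 2)(q + 1) = 0 at q ∈ {-1, 2, 3}.
The Hessian is diagonal: diag(E_pp, E_qq). Second derivatives: E_pp(1)=54, E_pp(4)=-54; E_qq(-1)=-144, E_qq(2)=36, E_qq(3)=-48.
Saddle points occur where the two diagonal entries have opposite signs: (1, -1), (1, 3), (4, 2). Count: 3.

3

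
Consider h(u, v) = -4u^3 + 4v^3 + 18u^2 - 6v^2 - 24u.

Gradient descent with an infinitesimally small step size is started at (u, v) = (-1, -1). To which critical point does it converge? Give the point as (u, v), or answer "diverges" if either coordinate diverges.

diverges

h is separable, so gradient descent decouples: u follows -∂h/∂u, v follows -∂h/∂v.
∂h/∂u = -12(u - 2)(u - 1); at u=-1 this is -72, so u increases.
∂h/∂v = 12v(v - 1); at v=-1 this is 24, so v decreases.
The v-coordinate has no critical point in that direction and runs off to infinity.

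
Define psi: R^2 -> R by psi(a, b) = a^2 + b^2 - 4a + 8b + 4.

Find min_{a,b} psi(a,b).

-16

psi(a,b) separates as P(a) + Q(b) + 4, so its minimum is min P + min Q + 4.
P'(a) = 2a - 4 vanishes at a ∈ {2}; Q'(b) = 2b + 8 vanishes at b ∈ {-4}.
Local minima of P (where P''>0): P(2)=-4. Local minima of Q: Q(-4)=-16.
So the global minimum of psi is P(2) + Q(-4) + 4 = -4 − 16 + 4 = -16, attained at (2, -4).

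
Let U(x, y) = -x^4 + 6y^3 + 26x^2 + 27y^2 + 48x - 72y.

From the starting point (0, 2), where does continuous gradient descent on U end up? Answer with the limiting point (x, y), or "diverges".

(-1, 1)

U is separable, so gradient descent decouples: x follows -∂U/∂x, y follows -∂U/∂y.
∂U/∂x = -4(x - 4)(x + 1)(x + 3); at x=0 this is 48, so x decreases.
∂U/∂y = 18(y - 1)(y + 4); at y=2 this is 108, so y decreases.
x converges to its nearest critical value -1 (a local min of the x-part); y converges to 1. The iterate converges to (-1, 1).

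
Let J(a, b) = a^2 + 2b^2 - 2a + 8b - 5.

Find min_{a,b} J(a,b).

J(a,b) separates as P(a) + Q(b) − 5, so its minimum is min P + min Q − 5.
P'(a) = 2a - 2 vanishes at a ∈ {1}; Q'(b) = 4b + 8 vanishes at b ∈ {-2}.
Local minima of P (where P''>0): P(1)=-1. Local minima of Q: Q(-2)=-8.
So the global minimum of J is P(1) + Q(-2) − 5 = -1 − 8 − 5 = -14, attained at (1, -2).

-14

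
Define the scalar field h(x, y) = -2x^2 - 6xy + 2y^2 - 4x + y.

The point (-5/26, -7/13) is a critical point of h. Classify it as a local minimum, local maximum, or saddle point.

saddle point

The Hessian of h is constant: H = [[-4, -6], [-6, 4]].
det(H) = (-4)·4 − (-6)² = -52.
Since det(H) < 0, H is indefinite and the critical point is a saddle point.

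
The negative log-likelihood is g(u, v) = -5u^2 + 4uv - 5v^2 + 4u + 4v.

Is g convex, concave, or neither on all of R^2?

concave

g is quadratic, so its Hessian is the constant matrix H = [[-10, 4], [4, -10]].
det(H) = 84, tr(H) = -20.
det(H) > 0 and tr(H) < 0, so H is negative definite everywhere: concave.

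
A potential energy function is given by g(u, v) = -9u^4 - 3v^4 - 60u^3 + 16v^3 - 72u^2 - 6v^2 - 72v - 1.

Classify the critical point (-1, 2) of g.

The mixed partial ∂²g/∂u∂v is 0, so the Hessian at any point is diag(g_uu, g_vv) = diag(-36(3u^2 + 10u + 4), 12(-3v^2 + 8v - 1)).
At (-1, 2): H = diag(108, 36).
Both eigenvalues are positive, so H is positive definite: a local minimum.

local minimum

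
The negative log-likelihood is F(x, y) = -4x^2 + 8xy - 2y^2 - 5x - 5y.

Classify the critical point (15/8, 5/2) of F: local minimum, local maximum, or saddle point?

saddle point

The Hessian of F is constant: H = [[-8, 8], [8, -4]].
det(H) = (-8)·(-4) − 8² = -32.
Since det(H) < 0, H is indefinite and the critical point is a saddle point.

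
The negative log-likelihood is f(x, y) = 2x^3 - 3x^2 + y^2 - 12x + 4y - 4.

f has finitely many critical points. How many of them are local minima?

1

f separates as a function of x plus a function of y, so ∇f=0 decouples.
∂f/∂x = 6(x - 2)(x + 1) = 0 at x ∈ {-1, 2}; ∂f/∂y = 2(y + 2) = 0 at y ∈ {-2}.
The Hessian is diagonal: diag(f_xx, f_yy). Second derivatives: f_xx(-1)=-18, f_xx(2)=18; f_yy(-2)=2.
Local minima occur where both diagonal entries positive: (2, -2). Count: 1.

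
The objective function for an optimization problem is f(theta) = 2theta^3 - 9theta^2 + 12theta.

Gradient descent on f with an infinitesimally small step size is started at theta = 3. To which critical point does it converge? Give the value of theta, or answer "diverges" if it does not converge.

2

f'(theta) = 6(theta - 2)(theta - 1), so f'(3) = 12.
Gradient descent moves in the -f' direction, i.e. theta is decreasing.
The nearest critical point in that direction is theta = 2, where f'' = 6 > 0 (a local minimum). The iterate converges there.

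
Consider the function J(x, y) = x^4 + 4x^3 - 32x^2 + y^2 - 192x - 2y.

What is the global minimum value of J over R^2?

J(x,y) separates as P(x) + Q(y), so its minimum is min P + min Q.
P'(x) = 4(x - 4)(x + 3)(x + 4) vanishes at x ∈ {-4, -3, 4}; Q'(y) = 2y - 2 vanishes at y ∈ {1}.
Local minima of P (where P''>0): P(-4)=256, P(4)=-768. Local minima of Q: Q(1)=-1.
So the global minimum of J is P(4) + Q(1) = -768 − 1 = -769, attained at (4, 1).

-769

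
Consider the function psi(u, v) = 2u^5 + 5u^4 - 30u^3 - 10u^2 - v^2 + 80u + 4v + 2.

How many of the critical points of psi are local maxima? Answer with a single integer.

psi separates as a function of u plus a function of v, so ∇psi=0 decouples.
∂psi/∂u = 10(u - 2)(u - 1)(u + 1)(u + 4) = 0 at u ∈ {-4, -1, 1, 2}; ∂psi/∂v = -2(v - 2) = 0 at v ∈ {2}.
The Hessian is diagonal: diag(psi_uu, psi_vv). Second derivatives: psi_uu(-4)=-900, psi_uu(-1)=180, psi_uu(1)=-100, psi_uu(2)=180; psi_vv(2)=-2.
Local maxima occur where both diagonal entries negative: (-4, 2), (1, 2). Count: 2.

2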